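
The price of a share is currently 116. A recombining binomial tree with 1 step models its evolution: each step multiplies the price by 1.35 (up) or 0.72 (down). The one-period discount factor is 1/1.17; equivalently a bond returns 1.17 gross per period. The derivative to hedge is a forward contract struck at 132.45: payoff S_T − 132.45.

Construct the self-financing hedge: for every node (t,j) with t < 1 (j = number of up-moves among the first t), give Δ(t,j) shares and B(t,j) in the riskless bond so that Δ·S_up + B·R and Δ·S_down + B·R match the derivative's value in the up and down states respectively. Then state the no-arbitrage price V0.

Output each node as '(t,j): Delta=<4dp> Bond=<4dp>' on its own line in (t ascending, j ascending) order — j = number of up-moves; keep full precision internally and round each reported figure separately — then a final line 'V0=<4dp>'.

(0,0): Delta=1.0000 Bond=-113.2051
V0=2.7949

The replicating-portfolio and risk-neutral prices coincide; use p* = (1.17−0.72)/(1.35−0.72) = 0.7143 for the latter.
Terminal values V(1,·): V(1,0)=-48.9300, V(1,1)=24.1500
Node (0,0) S=116.0000: V=(p*·24.1500+(1−p*)·-48.9300)/1.17=2.7949; Δ=(24.1500−-48.9300)/(156.6000−83.5200)=1.0000; B=V−Δ·S=-113.2051
Check: Δ(0,0)·S0 + B(0,0) = 2.7949 = V0.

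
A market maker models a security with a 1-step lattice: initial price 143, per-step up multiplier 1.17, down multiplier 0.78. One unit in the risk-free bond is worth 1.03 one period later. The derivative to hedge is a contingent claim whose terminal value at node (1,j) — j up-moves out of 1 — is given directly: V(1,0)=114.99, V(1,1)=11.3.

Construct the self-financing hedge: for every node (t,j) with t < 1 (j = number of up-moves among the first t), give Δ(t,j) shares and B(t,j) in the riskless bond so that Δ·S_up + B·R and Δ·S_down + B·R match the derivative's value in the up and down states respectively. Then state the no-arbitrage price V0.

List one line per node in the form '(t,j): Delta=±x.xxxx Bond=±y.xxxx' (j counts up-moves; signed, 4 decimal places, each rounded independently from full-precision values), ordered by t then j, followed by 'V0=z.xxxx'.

(0,0): Delta=-1.8592 Bond=312.9806
V0=47.1088

Since d<R<u, set p* = (R−d)/(u−d) = 0.6410; price each node as the discounted p*-expectation of its children.
Payoff layer (t=1): V(1,0)=114.9900, V(1,1)=11.3000
  t=0,j=0: stock 143.0000 → up 167.3100 (V=11.3000), down 111.5400 (V=114.9900). Price 47.1088; hedge Δ=-1.8592, bond B=312.9806.
The time-0 hedge costs 47.1088, which is the no-arbitrage price.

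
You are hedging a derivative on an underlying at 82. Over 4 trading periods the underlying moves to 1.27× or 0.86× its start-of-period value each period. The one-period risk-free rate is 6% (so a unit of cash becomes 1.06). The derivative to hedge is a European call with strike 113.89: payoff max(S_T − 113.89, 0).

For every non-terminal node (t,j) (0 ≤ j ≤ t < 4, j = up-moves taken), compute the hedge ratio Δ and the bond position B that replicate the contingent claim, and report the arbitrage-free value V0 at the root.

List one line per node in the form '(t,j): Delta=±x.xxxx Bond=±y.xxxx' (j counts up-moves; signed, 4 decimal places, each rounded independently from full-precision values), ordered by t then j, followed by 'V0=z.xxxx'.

(0,0): Delta=0.4787 Bond=-29.0374
(1,0): Delta=0.2239 Bond=-12.8077
(1,1): Delta=0.6599 Bond=-49.6503
(2,0): Delta=0.0000 Bond=0.0000
(2,1): Delta=0.3830 Bond=-27.8311
(2,2): Delta=0.8568 Bond=-78.6674
(3,0): Delta=0.0000 Bond=0.0000
(3,1): Delta=0.0000 Bond=0.0000
(3,2): Delta=0.6554 Bond=-60.4770
(3,3): Delta=1.0000 Bond=-107.4434
V0=10.2163

No-arbitrage ⇒ martingale measure with p* = (R−d)/(u−d) = 0.4878.
Terminal payoffs: V(4,0)=0.0000, V(4,1)=0.0000, V(4,2)=0.0000, V(4,3)=30.5620, V(4,4)=99.4286
(3,0): S=52.1566. Δ = (V_up−V_dn)/(S_up−S_dn) = (0.0000−0.0000)/(66.2389−44.8547) = 0.0000. V = [p*·0.0000 + (1−p*)·0.0000]/1.06 = 0.0000. B = V − Δ·S = 0.0000.
(3,1): S=77.0219. Δ = (V_up−V_dn)/(S_up−S_dn) = (0.0000−0.0000)/(97.8179−66.2389) = 0.0000. V = [p*·0.0000 + (1−p*)·0.0000]/1.06 = 0.0000. B = V − Δ·S = 0.0000.
(3,2): S=113.7417. Δ = (V_up−V_dn)/(S_up−S_dn) = (30.5620−0.0000)/(144.4520−97.8179) = 0.6554. V = [p*·30.5620 + (1−p*)·0.0000]/1.06 = 14.0644. B = V − Δ·S = -60.4770.
(3,3): S=167.9674. Δ = (V_up−V_dn)/(S_up−S_dn) = (99.4286−30.5620)/(213.3186−144.4520) = 1.0000. V = [p*·99.4286 + (1−p*)·30.5620]/1.06 = 60.5240. B = V − Δ·S = -107.4434.
(2,0): S=60.6472. Δ = (V_up−V_dn)/(S_up−S_dn) = (0.0000−0.0000)/(77.0219−52.1566) = 0.0000. V = [p*·0.0000 + (1−p*)·0.0000]/1.06 = 0.0000. B = V − Δ·S = 0.0000.
(2,1): S=89.5604. Δ = (V_up−V_dn)/(S_up−S_dn) = (14.0644−0.0000)/(113.7417−77.0219) = 0.3830. V = [p*·14.0644 + (1−p*)·0.0000]/1.06 = 6.4723. B = V − Δ·S = -27.8311.
(2,2): S=132.2578. Δ = (V_up−V_dn)/(S_up−S_dn) = (60.5240−14.0644)/(167.9674−113.7417) = 0.8568. V = [p*·60.5240 + (1−p*)·14.0644]/1.06 = 34.6487. B = V − Δ·S = -78.6674.
(1,0): S=70.5200. Δ = (V_up−V_dn)/(S_up−S_dn) = (6.4723−0.0000)/(89.5604−60.6472) = 0.2239. V = [p*·6.4723 + (1−p*)·0.0000]/1.06 = 2.9785. B = V − Δ·S = -12.8077.
(1,1): S=104.1400. Δ = (V_up−V_dn)/(S_up−S_dn) = (34.6487−6.4723)/(132.2578−89.5604) = 0.6599. V = [p*·34.6487 + (1−p*)·6.4723]/1.06 = 19.0726. B = V − Δ·S = -49.6503.
(0,0): S=82.0000. Δ = (V_up−V_dn)/(S_up−S_dn) = (19.0726−2.9785)/(104.1400−70.5200) = 0.4787. V = [p*·19.0726 + (1−p*)·2.9785]/1.06 = 10.2163. B = V − Δ·S = -29.0374.
Self-financing check: at every node Δ·S+B equals the discounted successor values.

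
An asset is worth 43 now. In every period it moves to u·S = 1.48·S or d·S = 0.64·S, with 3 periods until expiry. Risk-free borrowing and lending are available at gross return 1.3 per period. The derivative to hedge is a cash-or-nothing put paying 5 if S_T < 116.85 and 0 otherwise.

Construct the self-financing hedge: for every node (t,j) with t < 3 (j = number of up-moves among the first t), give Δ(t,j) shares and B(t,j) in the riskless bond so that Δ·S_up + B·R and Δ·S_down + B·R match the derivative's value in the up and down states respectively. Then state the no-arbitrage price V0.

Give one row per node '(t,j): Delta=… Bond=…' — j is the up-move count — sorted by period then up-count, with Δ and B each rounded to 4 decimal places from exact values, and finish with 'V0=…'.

Under the risk-neutral measure, an up-move has probability p* = (R−d)/(u−d) = 0.7857 and values discount at R = 1.3.
Terminal payoffs: V(3,0)=5.0000, V(3,1)=5.0000, V(3,2)=5.0000, V(3,3)=0.0000
  t=2,j=0: stock 17.6128 → up 26.0669 (V=5.0000), down 11.2722 (V=5.0000). Price 3.8462; hedge Δ=0.0000, bond B=3.8462.
  t=2,j=1: stock 40.7296 → up 60.2798 (V=5.0000), down 26.0669 (V=5.0000). Price 3.8462; hedge Δ=0.0000, bond B=3.8462.
  t=2,j=2: stock 94.1872 → up 139.3971 (V=0.0000), down 60.2798 (V=5.0000). Price 0.8242; hedge Δ=-0.0632, bond B=6.7766.
  t=1,j=0: stock 27.5200 → up 40.7296 (V=3.8462), down 17.6128 (V=3.8462). Price 2.9586; hedge Δ=0.0000, bond B=2.9586.
  t=1,j=1: stock 63.6400 → up 94.1872 (V=0.8242), down 40.7296 (V=3.8462). Price 1.1321; hedge Δ=-0.0565, bond B=4.7297.
  t=0,j=0: stock 43.0000 → up 63.6400 (V=1.1321), down 27.5200 (V=2.9586). Price 1.1719; hedge Δ=-0.0506, bond B=3.3463.
The time-0 hedge costs 1.1719, which is the no-arbitrage price.

(0,0): Delta=-0.0506 Bond=3.3463
(1,0): Delta=0.0000 Bond=2.9586
(1,1): Delta=-0.0565 Bond=4.7297
(2,0): Delta=0.0000 Bond=3.8462
(2,1): Delta=0.0000 Bond=3.8462
(2,2): Delta=-0.0632 Bond=6.7766
V0=1.1719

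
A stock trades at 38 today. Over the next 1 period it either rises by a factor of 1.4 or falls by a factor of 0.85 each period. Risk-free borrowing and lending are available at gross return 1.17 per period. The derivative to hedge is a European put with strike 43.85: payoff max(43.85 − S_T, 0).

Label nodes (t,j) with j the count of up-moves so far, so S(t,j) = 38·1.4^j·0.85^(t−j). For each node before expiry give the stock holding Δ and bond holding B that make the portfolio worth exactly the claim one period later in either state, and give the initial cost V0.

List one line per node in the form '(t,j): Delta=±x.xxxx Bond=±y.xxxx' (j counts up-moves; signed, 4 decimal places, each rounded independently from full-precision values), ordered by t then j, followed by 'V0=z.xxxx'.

(0,0): Delta=-0.5526 Bond=25.1282
V0=4.1282

Since d<R<u, set p* = (R−d)/(u−d) = 0.5818; price each node as the discounted p*-expectation of its children.
Terminal payoffs: V(1,0)=11.5500, V(1,1)=0.0000
(0,0): S=38.0000. Δ = (V_up−V_dn)/(S_up−S_dn) = (0.0000−11.5500)/(53.2000−32.3000) = -0.5526. V = [p*·0.0000 + (1−p*)·11.5500]/1.17 = 4.1282. B = V − Δ·S = 25.1282.
The time-0 hedge costs 4.1282, which is the no-arbitrage price.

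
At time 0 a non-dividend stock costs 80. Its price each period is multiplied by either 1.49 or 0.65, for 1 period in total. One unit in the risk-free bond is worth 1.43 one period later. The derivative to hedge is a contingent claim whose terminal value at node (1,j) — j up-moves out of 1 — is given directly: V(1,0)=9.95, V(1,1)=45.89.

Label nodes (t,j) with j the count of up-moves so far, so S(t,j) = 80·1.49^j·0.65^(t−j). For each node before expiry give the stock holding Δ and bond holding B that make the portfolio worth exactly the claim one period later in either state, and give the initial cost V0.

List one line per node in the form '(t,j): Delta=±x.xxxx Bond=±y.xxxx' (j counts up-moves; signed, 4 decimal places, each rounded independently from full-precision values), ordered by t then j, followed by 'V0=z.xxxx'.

(0,0): Delta=0.5348 Bond=-12.4900
V0=30.2957

The replicating-portfolio and risk-neutral prices coincide; use p* = (1.43−0.65)/(1.49−0.65) = 0.9286 for the latter.
Terminal payoffs: V(1,0)=9.9500, V(1,1)=45.8900
Node (0,0) S=80.0000: V=(p*·45.8900+(1−p*)·9.9500)/1.43=30.2957; Δ=(45.8900−9.9500)/(119.2000−52.0000)=0.5348; B=V−Δ·S=-12.4900
Root portfolio cost Δ·80+B reproduces V0=30.2957.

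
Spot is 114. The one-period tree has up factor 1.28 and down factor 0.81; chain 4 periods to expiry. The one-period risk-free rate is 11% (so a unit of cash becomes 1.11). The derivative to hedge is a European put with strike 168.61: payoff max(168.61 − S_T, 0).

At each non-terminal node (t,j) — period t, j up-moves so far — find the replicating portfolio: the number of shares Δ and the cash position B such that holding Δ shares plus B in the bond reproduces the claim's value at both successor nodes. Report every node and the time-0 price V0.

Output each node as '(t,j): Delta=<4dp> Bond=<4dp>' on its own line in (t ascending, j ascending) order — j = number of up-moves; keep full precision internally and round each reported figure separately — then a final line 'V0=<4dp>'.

The replicating-portfolio and risk-neutral prices coincide; use p* = (1.11−0.81)/(1.28−0.81) = 0.6383 for the latter.
Terminal payoffs: V(4,0)=119.5367, V(4,1)=91.0621, V(4,2)=46.0652, V(4,3)=0.0000, V(4,4)=0.0000
(3,0): S=60.5843. Δ = (V_up−V_dn)/(S_up−S_dn) = (91.0621−119.5367)/(77.5479−49.0733) = -1.0000. V = [p*·91.0621 + (1−p*)·119.5367]/1.11 = 91.3166. B = V − Δ·S = 151.9009.
(3,1): S=95.7381. Δ = (V_up−V_dn)/(S_up−S_dn) = (46.0652−91.0621)/(122.5448−77.5479) = -1.0000. V = [p*·46.0652 + (1−p*)·91.0621]/1.11 = 56.1628. B = V − Δ·S = 151.9009.
(3,2): S=151.2899. Δ = (V_up−V_dn)/(S_up−S_dn) = (0.0000−46.0652)/(193.6510−122.5448) = -0.6478. V = [p*·0.0000 + (1−p*)·46.0652]/1.11 = 15.0107. B = V − Δ·S = 113.0218.
(3,3): S=239.0753. Δ = (V_up−V_dn)/(S_up−S_dn) = (0.0000−0.0000)/(306.0164−193.6510) = 0.0000. V = [p*·0.0000 + (1−p*)·0.0000]/1.11 = 0.0000. B = V − Δ·S = 0.0000.
(2,0): S=74.7954. Δ = (V_up−V_dn)/(S_up−S_dn) = (56.1628−91.3166)/(95.7381−60.5843) = -1.0000. V = [p*·56.1628 + (1−p*)·91.3166]/1.11 = 62.0523. B = V − Δ·S = 136.8477.
(2,1): S=118.1952. Δ = (V_up−V_dn)/(S_up−S_dn) = (15.0107−56.1628)/(151.2899−95.7381) = -0.7408. V = [p*·15.0107 + (1−p*)·56.1628]/1.11 = 26.9329. B = V − Δ·S = 114.4905.
(2,2): S=186.7776. Δ = (V_up−V_dn)/(S_up−S_dn) = (0.0000−15.0107)/(239.0753−151.2899) = -0.1710. V = [p*·0.0000 + (1−p*)·15.0107]/1.11 = 4.8914. B = V − Δ·S = 36.8290.
(1,0): S=92.3400. Δ = (V_up−V_dn)/(S_up−S_dn) = (26.9329−62.0523)/(118.1952−74.7954) = -0.8092. V = [p*·26.9329 + (1−p*)·62.0523]/1.11 = 35.7078. B = V − Δ·S = 110.4299.
(1,1): S=145.9200. Δ = (V_up−V_dn)/(S_up−S_dn) = (4.8914−26.9329)/(186.7776−118.1952) = -0.3214. V = [p*·4.8914 + (1−p*)·26.9329]/1.11 = 11.5890. B = V − Δ·S = 58.4859.
(0,0): S=114.0000. Δ = (V_up−V_dn)/(S_up−S_dn) = (11.5890−35.7078)/(145.9200−92.3400) = -0.4501. V = [p*·11.5890 + (1−p*)·35.7078]/1.11 = 18.2999. B = V − Δ·S = 69.6163.
Check: Δ(0,0)·S0 + B(0,0) = 18.2999 = V0.

(0,0): Delta=-0.4501 Bond=69.6163
(1,0): Delta=-0.8092 Bond=110.4299
(1,1): Delta=-0.3214 Bond=58.4859
(2,0): Delta=-1.0000 Bond=136.8477
(2,1): Delta=-0.7408 Bond=114.4905
(2,2): Delta=-0.1710 Bond=36.8290
(3,0): Delta=-1.0000 Bond=151.9009
(3,1): Delta=-1.0000 Bond=151.9009
(3,2): Delta=-0.6478 Bond=113.0218
(3,3): Delta=0.0000 Bond=0.0000
V0=18.2999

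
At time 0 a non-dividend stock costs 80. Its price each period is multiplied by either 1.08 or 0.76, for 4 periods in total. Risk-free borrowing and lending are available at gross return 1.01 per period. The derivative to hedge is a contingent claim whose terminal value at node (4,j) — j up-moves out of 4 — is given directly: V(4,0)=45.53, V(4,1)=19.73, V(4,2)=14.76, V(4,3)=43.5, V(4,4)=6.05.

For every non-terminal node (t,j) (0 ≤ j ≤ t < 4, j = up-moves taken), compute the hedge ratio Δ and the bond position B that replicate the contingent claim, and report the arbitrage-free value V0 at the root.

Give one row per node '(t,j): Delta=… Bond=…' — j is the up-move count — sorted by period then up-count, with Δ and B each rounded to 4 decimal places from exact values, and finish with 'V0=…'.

(0,0): Delta=-0.2720 Bond=44.5708
(1,0): Delta=0.7360 Bond=-16.2704
(1,1): Delta=-0.4706 Bond=62.1769
(2,0): Delta=-0.6379 Bond=47.0536
(2,1): Delta=1.0068 Bond=-34.2093
(2,2): Delta=-0.7617 Bond=89.9609
(3,0): Delta=-2.2958 Bond=105.7475
(3,1): Delta=-0.3112 Bond=31.2215
(3,2): Delta=1.2664 Bond=-52.9678
(3,3): Delta=-1.1613 Bond=131.1324
V0=22.8133

The replicating-portfolio and risk-neutral prices coincide; use p* = (1.01−0.76)/(1.08−0.76) = 0.7812 for the latter.
Terminal values V(4,·): V(4,0)=45.5300, V(4,1)=19.7300, V(4,2)=14.7600, V(4,3)=43.5000, V(4,4)=6.0500
  t=3,j=0: stock 35.1181 → up 37.9275 (V=19.7300), down 26.6897 (V=45.5300). Price 25.1225; hedge Δ=-2.2958, bond B=105.7475.
  t=3,j=1: stock 49.9046 → up 53.8970 (V=14.7600), down 37.9275 (V=19.7300). Price 15.6903; hedge Δ=-0.3112, bond B=31.2215.
  t=3,j=2: stock 70.9171 → up 76.5905 (V=43.5000), down 53.8970 (V=14.7600). Price 36.8447; hedge Δ=1.2664, bond B=-52.9678.
  t=3,j=3: stock 100.7770 → up 108.8391 (V=6.0500), down 76.5905 (V=43.5000). Price 14.1012; hedge Δ=-1.1613, bond B=131.1324.
  t=2,j=0: stock 46.2080 → up 49.9046 (V=15.6903), down 35.1181 (V=25.1225). Price 17.5778; hedge Δ=-0.6379, bond B=47.0536.
  t=2,j=1: stock 65.6640 → up 70.9171 (V=36.8447), down 49.9046 (V=15.6903). Price 31.8982; hedge Δ=1.0068, bond B=-34.2093.
  t=2,j=2: stock 93.3120 → up 100.7770 (V=14.1012), down 70.9171 (V=36.8447). Price 18.8874; hedge Δ=-0.7617, bond B=89.9609.
  t=1,j=0: stock 60.8000 → up 65.6640 (V=31.8982), down 46.2080 (V=17.5778). Price 28.4808; hedge Δ=0.7360, bond B=-16.2704.
  t=1,j=1: stock 86.4000 → up 93.3120 (V=18.8874), down 65.6640 (V=31.8982). Price 21.5184; hedge Δ=-0.4706, bond B=62.1769.
  t=0,j=0: stock 80.0000 → up 86.4000 (V=21.5184), down 60.8000 (V=28.4808). Price 22.8133; hedge Δ=-0.2720, bond B=44.5708.
Each (Δ,B) replicates both successor values, so the strategy is self-financing and V0 is arbitrage-free.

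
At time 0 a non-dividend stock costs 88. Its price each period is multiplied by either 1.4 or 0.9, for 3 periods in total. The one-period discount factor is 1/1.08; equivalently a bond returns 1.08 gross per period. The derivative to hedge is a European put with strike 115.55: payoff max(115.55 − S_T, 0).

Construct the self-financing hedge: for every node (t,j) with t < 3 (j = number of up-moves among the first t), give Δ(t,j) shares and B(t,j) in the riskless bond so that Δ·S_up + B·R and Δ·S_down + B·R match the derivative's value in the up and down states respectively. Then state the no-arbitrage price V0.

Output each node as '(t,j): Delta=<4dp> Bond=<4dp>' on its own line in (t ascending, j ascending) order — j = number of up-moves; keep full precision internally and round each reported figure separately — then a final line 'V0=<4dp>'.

Under the risk-neutral measure, an up-move has probability p* = (R−d)/(u−d) = 0.3600 and values discount at R = 1.08.
At expiry t=3: V(3,0)=51.3980, V(3,1)=15.7580, V(3,2)=0.0000, V(3,3)=0.0000
(2,0): S=71.2800. Δ = (V_up−V_dn)/(S_up−S_dn) = (15.7580−51.3980)/(99.7920−64.1520) = -1.0000. V = [p*·15.7580 + (1−p*)·51.3980]/1.08 = 35.7107. B = V − Δ·S = 106.9907.
(2,1): S=110.8800. Δ = (V_up−V_dn)/(S_up−S_dn) = (0.0000−15.7580)/(155.2320−99.7920) = -0.2842. V = [p*·0.0000 + (1−p*)·15.7580]/1.08 = 9.3381. B = V − Δ·S = 40.8541.
(2,2): S=172.4800. Δ = (V_up−V_dn)/(S_up−S_dn) = (0.0000−0.0000)/(241.4720−155.2320) = 0.0000. V = [p*·0.0000 + (1−p*)·0.0000]/1.08 = 0.0000. B = V − Δ·S = 0.0000.
(1,0): S=79.2000. Δ = (V_up−V_dn)/(S_up−S_dn) = (9.3381−35.7107)/(110.8800−71.2800) = -0.6660. V = [p*·9.3381 + (1−p*)·35.7107]/1.08 = 24.2746. B = V − Δ·S = 77.0199.
(1,1): S=123.2000. Δ = (V_up−V_dn)/(S_up−S_dn) = (0.0000−9.3381)/(172.4800−110.8800) = -0.1516. V = [p*·0.0000 + (1−p*)·9.3381]/1.08 = 5.5337. B = V − Δ·S = 24.2098.
(0,0): S=88.0000. Δ = (V_up−V_dn)/(S_up−S_dn) = (5.5337−24.2746)/(123.2000−79.2000) = -0.4259. V = [p*·5.5337 + (1−p*)·24.2746]/1.08 = 16.2295. B = V − Δ·S = 53.7114.
Root portfolio cost Δ·88+B reproduces V0=16.2295.

(0,0): Delta=-0.4259 Bond=53.7114
(1,0): Delta=-0.6660 Bond=77.0199
(1,1): Delta=-0.1516 Bond=24.2098
(2,0): Delta=-1.0000 Bond=106.9907
(2,1): Delta=-0.2842 Bond=40.8541
(2,2): Delta=0.0000 Bond=0.0000
V0=16.2295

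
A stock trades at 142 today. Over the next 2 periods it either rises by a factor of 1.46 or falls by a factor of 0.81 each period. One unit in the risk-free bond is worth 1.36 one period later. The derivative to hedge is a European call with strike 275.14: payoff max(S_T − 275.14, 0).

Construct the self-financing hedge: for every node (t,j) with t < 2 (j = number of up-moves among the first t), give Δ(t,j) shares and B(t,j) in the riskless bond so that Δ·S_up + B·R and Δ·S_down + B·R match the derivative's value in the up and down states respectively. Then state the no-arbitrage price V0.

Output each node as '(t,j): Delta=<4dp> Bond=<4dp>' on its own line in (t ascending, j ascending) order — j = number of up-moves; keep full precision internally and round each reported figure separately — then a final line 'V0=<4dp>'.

No-arbitrage ⇒ martingale measure with p* = (R−d)/(u−d) = 0.8462.
Terminal values V(2,·): V(2,0)=0.0000, V(2,1)=0.0000, V(2,2)=27.5472
  t=1,j=0: stock 115.0200 → up 167.9292 (V=0.0000), down 93.1662 (V=0.0000). Price 0.0000; hedge Δ=0.0000, bond B=0.0000.
  t=1,j=1: stock 207.3200 → up 302.6872 (V=27.5472), down 167.9292 (V=0.0000). Price 17.1391; hedge Δ=0.2044, bond B=-25.2412.
  t=0,j=0: stock 142.0000 → up 207.3200 (V=17.1391), down 115.0200 (V=0.0000). Price 10.6635; hedge Δ=0.1857, bond B=-15.7044.
Each (Δ,B) replicates both successor values, so the strategy is self-financing and V0 is arbitrage-free.

(0,0): Delta=0.1857 Bond=-15.7044
(1,0): Delta=0.0000 Bond=0.0000
(1,1): Delta=0.2044 Bond=-25.2412
V0=10.6635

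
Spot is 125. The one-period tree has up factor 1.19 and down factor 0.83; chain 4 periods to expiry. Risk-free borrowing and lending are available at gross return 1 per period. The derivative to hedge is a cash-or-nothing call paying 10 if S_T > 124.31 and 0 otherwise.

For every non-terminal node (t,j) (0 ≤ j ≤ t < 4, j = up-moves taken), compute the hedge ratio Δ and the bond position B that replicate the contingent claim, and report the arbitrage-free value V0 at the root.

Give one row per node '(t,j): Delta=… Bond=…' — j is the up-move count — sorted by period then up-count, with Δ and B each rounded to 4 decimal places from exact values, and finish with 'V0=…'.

The replicating-portfolio and risk-neutral prices coincide; use p* = (1−0.83)/(1.19−0.83) = 0.4722 for the latter.
Terminal payoffs: V(4,0)=0.0000, V(4,1)=0.0000, V(4,2)=0.0000, V(4,3)=10.0000, V(4,4)=10.0000
  t=3,j=0: stock 71.4734 → up 85.0533 (V=0.0000), down 59.3229 (V=0.0000). Price 0.0000; hedge Δ=0.0000, bond B=0.0000.
  t=3,j=1: stock 102.4739 → up 121.9439 (V=0.0000), down 85.0533 (V=0.0000). Price 0.0000; hedge Δ=0.0000, bond B=0.0000.
  t=3,j=2: stock 146.9204 → up 174.8352 (V=10.0000), down 121.9439 (V=0.0000). Price 4.7222; hedge Δ=0.1891, bond B=-23.0556.
  t=3,j=3: stock 210.6449 → up 250.6674 (V=10.0000), down 174.8352 (V=10.0000). Price 10.0000; hedge Δ=0.0000, bond B=10.0000.
  t=2,j=0: stock 86.1125 → up 102.4739 (V=0.0000), down 71.4734 (V=0.0000). Price 0.0000; hedge Δ=0.0000, bond B=0.0000.
  t=2,j=1: stock 123.4625 → up 146.9204 (V=4.7222), down 102.4739 (V=0.0000). Price 2.2299; hedge Δ=0.1062, bond B=-10.8873.
  t=2,j=2: stock 177.0125 → up 210.6449 (V=10.0000), down 146.9204 (V=4.7222). Price 7.2145; hedge Δ=0.0828, bond B=-7.4460.
  t=1,j=0: stock 103.7500 → up 123.4625 (V=2.2299), down 86.1125 (V=0.0000). Price 1.0530; hedge Δ=0.0597, bond B=-5.1412.
  t=1,j=1: stock 148.7500 → up 177.0125 (V=7.2145), down 123.4625 (V=2.2299). Price 4.5838; hedge Δ=0.0931, bond B=-9.2623.
  t=0,j=0: stock 125.0000 → up 148.7500 (V=4.5838), down 103.7500 (V=1.0530). Price 2.7203; hedge Δ=0.0785, bond B=-7.0873.
Self-financing check: at every node Δ·S+B equals the discounted successor values.

(0,0): Delta=0.0785 Bond=-7.0873
(1,0): Delta=0.0597 Bond=-5.1412
(1,1): Delta=0.0931 Bond=-9.2623
(2,0): Delta=0.0000 Bond=0.0000
(2,1): Delta=0.1062 Bond=-10.8873
(2,2): Delta=0.0828 Bond=-7.4460
(3,0): Delta=0.0000 Bond=0.0000
(3,1): Delta=0.0000 Bond=0.0000
(3,2): Delta=0.1891 Bond=-23.0556
(3,3): Delta=0.0000 Bond=10.0000
V0=2.7203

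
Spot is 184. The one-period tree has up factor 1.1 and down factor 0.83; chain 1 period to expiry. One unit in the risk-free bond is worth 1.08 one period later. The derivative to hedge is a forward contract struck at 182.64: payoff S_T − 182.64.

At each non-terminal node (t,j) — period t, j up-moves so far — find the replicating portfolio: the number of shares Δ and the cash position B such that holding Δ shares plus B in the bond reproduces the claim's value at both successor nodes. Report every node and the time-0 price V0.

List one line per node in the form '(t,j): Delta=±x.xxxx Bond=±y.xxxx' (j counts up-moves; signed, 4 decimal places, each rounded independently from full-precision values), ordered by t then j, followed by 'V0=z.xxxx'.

Risk-neutral probability p* = (R−d)/(u−d) = (1.08−0.83)/(1.1−0.83) = 0.9259.
Payoff layer (t=1): V(1,0)=-29.9200, V(1,1)=19.7600
Node (0,0) S=184.0000: V=(p*·19.7600+(1−p*)·-29.9200)/1.08=14.8889; Δ=(19.7600−-29.9200)/(202.4000−152.7200)=1.0000; B=V−Δ·S=-169.1111
Each (Δ,B) replicates both successor values, so the strategy is self-financing and V0 is arbitrage-free.

(0,0): Delta=1.0000 Bond=-169.1111
V0=14.8889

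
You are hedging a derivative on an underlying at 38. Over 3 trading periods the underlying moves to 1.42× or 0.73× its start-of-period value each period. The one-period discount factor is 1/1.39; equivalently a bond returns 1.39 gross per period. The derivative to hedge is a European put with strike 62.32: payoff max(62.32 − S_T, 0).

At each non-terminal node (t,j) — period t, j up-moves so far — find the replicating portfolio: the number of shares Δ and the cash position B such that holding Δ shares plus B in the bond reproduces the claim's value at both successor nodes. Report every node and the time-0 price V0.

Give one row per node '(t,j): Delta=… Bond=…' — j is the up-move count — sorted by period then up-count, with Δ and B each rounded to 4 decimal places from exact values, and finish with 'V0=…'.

(0,0): Delta=-0.1605 Bond=6.4506
(1,0): Delta=-1.0000 Bond=32.2551
(1,1): Delta=-0.1408 Bond=7.9077
(2,0): Delta=-1.0000 Bond=44.8345
(2,1): Delta=-1.0000 Bond=44.8345
(2,2): Delta=-0.1208 Bond=9.4534
V0=0.3530

The replicating-portfolio and risk-neutral prices coincide; use p* = (1.39−0.73)/(1.42−0.73) = 0.9565 for the latter.
Payoff layer (t=3): V(3,0)=47.5374, V(3,1)=33.5647, V(3,2)=6.3851, V(3,3)=0.0000
(2,0): S=20.2502. Δ = (V_up−V_dn)/(S_up−S_dn) = (33.5647−47.5374)/(28.7553−14.7826) = -1.0000. V = [p*·33.5647 + (1−p*)·47.5374]/1.39 = 24.5843. B = V − Δ·S = 44.8345.
(2,1): S=39.3908. Δ = (V_up−V_dn)/(S_up−S_dn) = (6.3851−33.5647)/(55.9349−28.7553) = -1.0000. V = [p*·6.3851 + (1−p*)·33.5647]/1.39 = 5.4437. B = V − Δ·S = 44.8345.
(2,2): S=76.6232. Δ = (V_up−V_dn)/(S_up−S_dn) = (0.0000−6.3851)/(108.8049−55.9349) = -0.1208. V = [p*·0.0000 + (1−p*)·6.3851]/1.39 = 0.1997. B = V − Δ·S = 9.4534.
(1,0): S=27.7400. Δ = (V_up−V_dn)/(S_up−S_dn) = (5.4437−24.5843)/(39.3908−20.2502) = -1.0000. V = [p*·5.4437 + (1−p*)·24.5843]/1.39 = 4.5151. B = V − Δ·S = 32.2551.
(1,1): S=53.9600. Δ = (V_up−V_dn)/(S_up−S_dn) = (0.1997−5.4437)/(76.6232−39.3908) = -0.1408. V = [p*·0.1997 + (1−p*)·5.4437]/1.39 = 0.3077. B = V − Δ·S = 7.9077.
(0,0): S=38.0000. Δ = (V_up−V_dn)/(S_up−S_dn) = (0.3077−4.5151)/(53.9600−27.7400) = -0.1605. V = [p*·0.3077 + (1−p*)·4.5151]/1.39 = 0.3530. B = V − Δ·S = 6.4506.
The time-0 hedge costs 0.3530, which is the no-arbitrage price.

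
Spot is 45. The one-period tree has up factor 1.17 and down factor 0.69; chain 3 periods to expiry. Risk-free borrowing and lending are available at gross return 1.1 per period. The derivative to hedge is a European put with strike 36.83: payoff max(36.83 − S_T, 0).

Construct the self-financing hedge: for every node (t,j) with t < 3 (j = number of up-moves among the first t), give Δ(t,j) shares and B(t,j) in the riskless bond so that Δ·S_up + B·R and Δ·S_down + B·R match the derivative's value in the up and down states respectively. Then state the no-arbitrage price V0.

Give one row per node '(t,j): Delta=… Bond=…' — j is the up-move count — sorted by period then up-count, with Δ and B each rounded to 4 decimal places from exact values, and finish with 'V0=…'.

Risk-neutral probability p* = (R−d)/(u−d) = (1.1−0.69)/(1.17−0.69) = 0.8542.
Payoff layer (t=3): V(3,0)=22.0471, V(3,1)=11.7633, V(3,2)=0.0000, V(3,3)=0.0000
  t=2,j=0: stock 21.4245 → up 25.0667 (V=11.7633), down 14.7829 (V=22.0471). Price 12.0573; hedge Δ=-1.0000, bond B=33.4818.
  t=2,j=1: stock 36.3285 → up 42.5043 (V=0.0000), down 25.0667 (V=11.7633). Price 1.5595; hedge Δ=-0.6746, bond B=26.0665.
  t=2,j=2: stock 61.6005 → up 72.0726 (V=0.0000), down 42.5043 (V=0.0000). Price 0.0000; hedge Δ=0.0000, bond B=0.0000.
  t=1,j=0: stock 31.0500 → up 36.3285 (V=1.5595), down 21.4245 (V=12.0573). Price 2.8095; hedge Δ=-0.7044, bond B=24.6799.
  t=1,j=1: stock 52.6500 → up 61.6005 (V=0.0000), down 36.3285 (V=1.5595). Price 0.2068; hedge Δ=-0.0617, bond B=3.4558.
  t=0,j=0: stock 45.0000 → up 52.6500 (V=0.2068), down 31.0500 (V=2.8095). Price 0.5330; hedge Δ=-0.1205, bond B=5.9554.
Check: Δ(0,0)·S0 + B(0,0) = 0.5330 = V0.

(0,0): Delta=-0.1205 Bond=5.9554
(1,0): Delta=-0.7044 Bond=24.6799
(1,1): Delta=-0.0617 Bond=3.4558
(2,0): Delta=-1.0000 Bond=33.4818
(2,1): Delta=-0.6746 Bond=26.0665
(2,2): Delta=0.0000 Bond=0.0000
V0=0.5330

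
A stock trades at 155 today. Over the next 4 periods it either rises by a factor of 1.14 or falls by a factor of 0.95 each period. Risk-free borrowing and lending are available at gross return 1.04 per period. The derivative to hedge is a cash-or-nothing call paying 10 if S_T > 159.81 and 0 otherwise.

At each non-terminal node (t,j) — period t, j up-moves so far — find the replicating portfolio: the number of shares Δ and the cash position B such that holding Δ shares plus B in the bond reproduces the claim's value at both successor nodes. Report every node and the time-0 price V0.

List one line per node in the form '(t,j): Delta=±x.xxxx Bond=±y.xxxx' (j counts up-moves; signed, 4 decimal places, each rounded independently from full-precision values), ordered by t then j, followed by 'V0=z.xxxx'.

Since d<R<u, set p* = (R−d)/(u−d) = 0.4737; price each node as the discounted p*-expectation of its children.
Terminal payoffs: V(4,0)=0.0000, V(4,1)=0.0000, V(4,2)=10.0000, V(4,3)=10.0000, V(4,4)=10.0000
  t=3,j=0: stock 132.8931 → up 151.4982 (V=0.0000), down 126.2485 (V=0.0000). Price 0.0000; hedge Δ=0.0000, bond B=0.0000.
  t=3,j=1: stock 159.4717 → up 181.7978 (V=10.0000), down 151.4982 (V=0.0000). Price 4.5547; hedge Δ=0.3300, bond B=-48.0769.
  t=3,j=2: stock 191.3661 → up 218.1574 (V=10.0000), down 181.7978 (V=10.0000). Price 9.6154; hedge Δ=0.0000, bond B=9.6154.
  t=3,j=3: stock 229.6393 → up 261.7888 (V=10.0000), down 218.1574 (V=10.0000). Price 9.6154; hedge Δ=0.0000, bond B=9.6154.
  t=2,j=0: stock 139.8875 → up 159.4717 (V=4.5547), down 132.8931 (V=0.0000). Price 2.0745; hedge Δ=0.1714, bond B=-21.8974.
  t=2,j=1: stock 167.8650 → up 191.3661 (V=9.6154), down 159.4717 (V=4.5547). Price 6.6845; hedge Δ=0.1587, bond B=-19.9509.
  t=2,j=2: stock 201.4380 → up 229.6393 (V=9.6154), down 191.3661 (V=9.6154). Price 9.2456; hedge Δ=0.0000, bond B=9.2456.
  t=1,j=0: stock 147.2500 → up 167.8650 (V=6.6845), down 139.8875 (V=2.0745). Price 4.0944; hedge Δ=0.1648, bond B=-20.1686.
  t=1,j=1: stock 176.7000 → up 201.4380 (V=9.2456), down 167.8650 (V=6.6845). Price 7.5939; hedge Δ=0.0763, bond B=-5.8856.
  t=0,j=0: stock 155.0000 → up 176.7000 (V=7.5939), down 147.2500 (V=4.0944). Price 5.5308; hedge Δ=0.1188, bond B=-12.8875.
Self-financing check: at every node Δ·S+B equals the discounted successor values.

(0,0): Delta=0.1188 Bond=-12.8875
(1,0): Delta=0.1648 Bond=-20.1686
(1,1): Delta=0.0763 Bond=-5.8856
(2,0): Delta=0.1714 Bond=-21.8974
(2,1): Delta=0.1587 Bond=-19.9509
(2,2): Delta=0.0000 Bond=9.2456
(3,0): Delta=0.0000 Bond=0.0000
(3,1): Delta=0.3300 Bond=-48.0769
(3,2): Delta=0.0000 Bond=9.6154
(3,3): Delta=0.0000 Bond=9.6154
V0=5.5308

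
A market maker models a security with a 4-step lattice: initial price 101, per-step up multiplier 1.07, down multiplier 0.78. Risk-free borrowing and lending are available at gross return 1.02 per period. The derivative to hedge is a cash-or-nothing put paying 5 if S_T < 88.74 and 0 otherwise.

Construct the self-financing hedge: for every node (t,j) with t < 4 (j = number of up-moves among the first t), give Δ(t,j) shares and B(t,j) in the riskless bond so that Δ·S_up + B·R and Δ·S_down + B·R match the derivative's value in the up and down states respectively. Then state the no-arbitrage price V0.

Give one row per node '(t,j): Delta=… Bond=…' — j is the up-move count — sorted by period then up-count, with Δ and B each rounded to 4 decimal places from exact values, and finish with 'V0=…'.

(0,0): Delta=-0.0570 Bond=6.4023
(1,0): Delta=-0.1441 Bond=13.3911
(1,1): Delta=-0.0438 Bond=5.1011
(2,0): Delta=0.0000 Bond=4.8058
(2,1): Delta=-0.1660 Bond=15.5033
(2,2): Delta=-0.0252 Bond=3.0572
(3,0): Delta=0.0000 Bond=4.9020
(3,1): Delta=0.0000 Bond=4.9020
(3,2): Delta=-0.1912 Bond=18.0865
(3,3): Delta=0.0000 Bond=0.0000
V0=0.6467

Since d<R<u, set p* = (R−d)/(u−d) = 0.8276; price each node as the discounted p*-expectation of its children.
At expiry t=4: V(4,0)=5.0000, V(4,1)=5.0000, V(4,2)=5.0000, V(4,3)=0.0000, V(4,4)=0.0000
(3,0): S=47.9298. Δ = (V_up−V_dn)/(S_up−S_dn) = (5.0000−5.0000)/(51.2848−37.3852) = 0.0000. V = [p*·5.0000 + (1−p*)·5.0000]/1.02 = 4.9020. B = V − Δ·S = 4.9020.
(3,1): S=65.7498. Δ = (V_up−V_dn)/(S_up−S_dn) = (5.0000−5.0000)/(70.3523−51.2848) = 0.0000. V = [p*·5.0000 + (1−p*)·5.0000]/1.02 = 4.9020. B = V − Δ·S = 4.9020.
(3,2): S=90.1952. Δ = (V_up−V_dn)/(S_up−S_dn) = (0.0000−5.0000)/(96.5089−70.3523) = -0.1912. V = [p*·0.0000 + (1−p*)·5.0000]/1.02 = 0.8452. B = V − Δ·S = 18.0865.
(3,3): S=123.7293. Δ = (V_up−V_dn)/(S_up−S_dn) = (0.0000−0.0000)/(132.3904−96.5089) = 0.0000. V = [p*·0.0000 + (1−p*)·0.0000]/1.02 = 0.0000. B = V − Δ·S = 0.0000.
(2,0): S=61.4484. Δ = (V_up−V_dn)/(S_up−S_dn) = (4.9020−4.9020)/(65.7498−47.9298) = 0.0000. V = [p*·4.9020 + (1−p*)·4.9020]/1.02 = 4.8058. B = V − Δ·S = 4.8058.
(2,1): S=84.2946. Δ = (V_up−V_dn)/(S_up−S_dn) = (0.8452−4.9020)/(90.1952−65.7498) = -0.1660. V = [p*·0.8452 + (1−p*)·4.9020]/1.02 = 1.5143. B = V − Δ·S = 15.5033.
(2,2): S=115.6349. Δ = (V_up−V_dn)/(S_up−S_dn) = (0.0000−0.8452)/(123.7293−90.1952) = -0.0252. V = [p*·0.0000 + (1−p*)·0.8452]/1.02 = 0.1429. B = V − Δ·S = 3.0572.
(1,0): S=78.7800. Δ = (V_up−V_dn)/(S_up−S_dn) = (1.5143−4.8058)/(84.2946−61.4484) = -0.1441. V = [p*·1.5143 + (1−p*)·4.8058]/1.02 = 2.0410. B = V − Δ·S = 13.3911.
(1,1): S=108.0700. Δ = (V_up−V_dn)/(S_up−S_dn) = (0.1429−1.5143)/(115.6349−84.2946) = -0.0438. V = [p*·0.1429 + (1−p*)·1.5143]/1.02 = 0.3719. B = V − Δ·S = 5.1011.
(0,0): S=101.0000. Δ = (V_up−V_dn)/(S_up−S_dn) = (0.3719−2.0410)/(108.0700−78.7800) = -0.0570. V = [p*·0.3719 + (1−p*)·2.0410]/1.02 = 0.6467. B = V − Δ·S = 6.4023.
Check: Δ(0,0)·S0 + B(0,0) = 0.6467 = V0.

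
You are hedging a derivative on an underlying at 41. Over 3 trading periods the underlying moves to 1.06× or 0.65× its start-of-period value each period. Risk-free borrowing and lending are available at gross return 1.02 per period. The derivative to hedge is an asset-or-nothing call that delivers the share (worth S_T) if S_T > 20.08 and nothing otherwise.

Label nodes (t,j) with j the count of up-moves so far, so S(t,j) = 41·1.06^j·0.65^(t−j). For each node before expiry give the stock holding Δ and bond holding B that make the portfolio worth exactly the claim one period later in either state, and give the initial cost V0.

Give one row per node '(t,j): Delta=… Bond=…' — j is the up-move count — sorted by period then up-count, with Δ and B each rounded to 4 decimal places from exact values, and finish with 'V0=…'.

Under the risk-neutral measure, an up-move has probability p* = (R−d)/(u−d) = 0.9024 and values discount at R = 1.02.
At expiry t=3: V(3,0)=0.0000, V(3,1)=0.0000, V(3,2)=29.9439, V(3,3)=48.8317
(2,0): S=17.3225. Δ = (V_up−V_dn)/(S_up−S_dn) = (0.0000−0.0000)/(18.3619−11.2596) = 0.0000. V = [p*·0.0000 + (1−p*)·0.0000]/1.02 = 0.0000. B = V − Δ·S = 0.0000.
(2,1): S=28.2490. Δ = (V_up−V_dn)/(S_up−S_dn) = (29.9439−0.0000)/(29.9439−18.3619) = 2.5854. V = [p*·29.9439 + (1−p*)·0.0000]/1.02 = 26.4927. B = V − Δ·S = -46.5413.
(2,2): S=46.0676. Δ = (V_up−V_dn)/(S_up−S_dn) = (48.8317−29.9439)/(48.8317−29.9439) = 1.0000. V = [p*·48.8317 + (1−p*)·29.9439]/1.02 = 46.0676. B = V − Δ·S = 0.0000.
(1,0): S=26.6500. Δ = (V_up−V_dn)/(S_up−S_dn) = (26.4927−0.0000)/(28.2490−17.3225) = 2.4246. V = [p*·26.4927 + (1−p*)·0.0000]/1.02 = 23.4393. B = V − Δ·S = -41.1771.
(1,1): S=43.4600. Δ = (V_up−V_dn)/(S_up−S_dn) = (46.0676−26.4927)/(46.0676−28.2490) = 1.0986. V = [p*·46.0676 + (1−p*)·26.4927]/1.02 = 43.2920. B = V − Δ·S = -4.4516.
(0,0): S=41.0000. Δ = (V_up−V_dn)/(S_up−S_dn) = (43.2920−23.4393)/(43.4600−26.6500) = 1.1810. V = [p*·43.2920 + (1−p*)·23.4393]/1.02 = 40.5443. B = V − Δ·S = -7.8770.
Check: Δ(0,0)·S0 + B(0,0) = 40.5443 = V0.

(0,0): Delta=1.1810 Bond=-7.8770
(1,0): Delta=2.4246 Bond=-41.1771
(1,1): Delta=1.0986 Bond=-4.4516
(2,0): Delta=0.0000 Bond=0.0000
(2,1): Delta=2.5854 Bond=-46.5413
(2,2): Delta=1.0000 Bond=0.0000
V0=40.5443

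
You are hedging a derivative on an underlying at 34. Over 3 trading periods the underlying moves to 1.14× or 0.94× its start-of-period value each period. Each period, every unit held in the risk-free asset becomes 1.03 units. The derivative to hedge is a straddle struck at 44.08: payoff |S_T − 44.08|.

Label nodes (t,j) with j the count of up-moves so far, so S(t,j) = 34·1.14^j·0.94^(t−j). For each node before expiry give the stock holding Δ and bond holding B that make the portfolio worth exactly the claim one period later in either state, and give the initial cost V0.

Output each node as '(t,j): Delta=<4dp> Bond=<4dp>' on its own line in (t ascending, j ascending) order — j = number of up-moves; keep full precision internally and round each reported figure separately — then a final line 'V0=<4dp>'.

No-arbitrage ⇒ martingale measure with p* = (R−d)/(u−d) = 0.4500.
At expiry t=3: V(3,0)=15.8401, V(3,1)=9.8317, V(3,2)=2.5448, V(3,3)=6.2925
Node (2,0) S=30.0424: V=(p*·9.8317+(1−p*)·15.8401)/1.03=12.7537; Δ=(9.8317−15.8401)/(34.2483−28.2399)=-1.0000; B=V−Δ·S=42.7961
Node (2,1) S=36.4344: V=(p*·2.5448+(1−p*)·9.8317)/1.03=6.3617; Δ=(2.5448−9.8317)/(41.5352−34.2483)=-1.0000; B=V−Δ·S=42.7961
Node (2,2) S=44.1864: V=(p*·6.2925+(1−p*)·2.5448)/1.03=4.1080; Δ=(6.2925−2.5448)/(50.3725−41.5352)=0.4241; B=V−Δ·S=-14.6305
Node (1,0) S=31.9600: V=(p*·6.3617+(1−p*)·12.7537)/1.03=9.5896; Δ=(6.3617−12.7537)/(36.4344−30.0424)=-1.0000; B=V−Δ·S=41.5496
Node (1,1) S=38.7600: V=(p*·4.1080+(1−p*)·6.3617)/1.03=5.1918; Δ=(4.1080−6.3617)/(44.1864−36.4344)=-0.2907; B=V−Δ·S=16.4603
Node (0,0) S=34.0000: V=(p*·5.1918+(1−p*)·9.5896)/1.03=7.3889; Δ=(5.1918−9.5896)/(38.7600−31.9600)=-0.6467; B=V−Δ·S=29.3781
Check: Δ(0,0)·S0 + B(0,0) = 7.3889 = V0.

(0,0): Delta=-0.6467 Bond=29.3781
(1,0): Delta=-1.0000 Bond=41.5496
(1,1): Delta=-0.2907 Bond=16.4603
(2,0): Delta=-1.0000 Bond=42.7961
(2,1): Delta=-1.0000 Bond=42.7961
(2,2): Delta=0.4241 Bond=-14.6305
V0=7.3889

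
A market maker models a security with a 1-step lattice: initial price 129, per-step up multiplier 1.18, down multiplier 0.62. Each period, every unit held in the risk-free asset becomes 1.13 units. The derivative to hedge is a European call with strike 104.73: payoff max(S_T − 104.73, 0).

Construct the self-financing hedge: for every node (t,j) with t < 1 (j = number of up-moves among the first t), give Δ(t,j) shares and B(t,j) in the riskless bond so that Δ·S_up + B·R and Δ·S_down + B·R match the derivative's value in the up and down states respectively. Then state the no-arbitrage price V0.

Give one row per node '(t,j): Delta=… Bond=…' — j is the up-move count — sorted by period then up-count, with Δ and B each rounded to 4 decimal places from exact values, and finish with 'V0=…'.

(0,0): Delta=0.6574 Bond=-46.5294
V0=38.2742

Risk-neutral probability p* = (R−d)/(u−d) = (1.13−0.62)/(1.18−0.62) = 0.9107.
Terminal values V(1,·): V(1,0)=0.0000, V(1,1)=47.4900
  t=0,j=0: stock 129.0000 → up 152.2200 (V=47.4900), down 79.9800 (V=0.0000). Price 38.2742; hedge Δ=0.6574, bond B=-46.5294.
Root portfolio cost Δ·129+B reproduces V0=38.2742.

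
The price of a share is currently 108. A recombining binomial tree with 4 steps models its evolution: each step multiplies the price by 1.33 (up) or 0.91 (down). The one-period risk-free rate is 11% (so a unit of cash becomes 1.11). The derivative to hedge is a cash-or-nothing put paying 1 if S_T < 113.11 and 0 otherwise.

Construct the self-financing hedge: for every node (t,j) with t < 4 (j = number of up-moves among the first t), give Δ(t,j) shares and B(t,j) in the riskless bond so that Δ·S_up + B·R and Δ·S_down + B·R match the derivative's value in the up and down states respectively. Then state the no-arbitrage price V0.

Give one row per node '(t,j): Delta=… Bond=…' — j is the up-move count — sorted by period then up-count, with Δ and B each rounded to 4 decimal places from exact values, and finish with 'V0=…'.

Risk-neutral probability p* = (R−d)/(u−d) = (1.11−0.91)/(1.33−0.91) = 0.4762.
Terminal payoffs: V(4,0)=1.0000, V(4,1)=1.0000, V(4,2)=0.0000, V(4,3)=0.0000, V(4,4)=0.0000
  t=3,j=0: stock 81.3857 → up 108.2429 (V=1.0000), down 74.0610 (V=1.0000). Price 0.9009; hedge Δ=0.0000, bond B=0.9009.
  t=3,j=1: stock 118.9483 → up 158.2012 (V=0.0000), down 108.2429 (V=1.0000). Price 0.4719; hedge Δ=-0.0200, bond B=2.8529.
  t=3,j=2: stock 173.8475 → up 231.2172 (V=0.0000), down 158.2012 (V=0.0000). Price 0.0000; hedge Δ=0.0000, bond B=0.0000.
  t=3,j=3: stock 254.0848 → up 337.9328 (V=0.0000), down 231.2172 (V=0.0000). Price 0.0000; hedge Δ=0.0000, bond B=0.0000.
  t=2,j=0: stock 89.4348 → up 118.9483 (V=0.4719), down 81.3857 (V=0.9009). Price 0.6276; hedge Δ=-0.0114, bond B=1.6490.
  t=2,j=1: stock 130.7124 → up 173.8475 (V=0.0000), down 118.9483 (V=0.4719). Price 0.2227; hedge Δ=-0.0086, bond B=1.3463.
  t=2,j=2: stock 191.0412 → up 254.0848 (V=0.0000), down 173.8475 (V=0.0000). Price 0.0000; hedge Δ=0.0000, bond B=0.0000.
  t=1,j=0: stock 98.2800 → up 130.7124 (V=0.2227), down 89.4348 (V=0.6276). Price 0.3917; hedge Δ=-0.0098, bond B=1.3557.
  t=1,j=1: stock 143.6400 → up 191.0412 (V=0.0000), down 130.7124 (V=0.2227). Price 0.1051; hedge Δ=-0.0037, bond B=0.6353.
  t=0,j=0: stock 108.0000 → up 143.6400 (V=0.1051), down 98.2800 (V=0.3917). Price 0.2299; hedge Δ=-0.0063, bond B=0.9123.
Each (Δ,B) replicates both successor values, so the strategy is self-financing and V0 is arbitrage-free.

(0,0): Delta=-0.0063 Bond=0.9123
(1,0): Delta=-0.0098 Bond=1.3557
(1,1): Delta=-0.0037 Bond=0.6353
(2,0): Delta=-0.0114 Bond=1.6490
(2,1): Delta=-0.0086 Bond=1.3463
(2,2): Delta=0.0000 Bond=0.0000
(3,0): Delta=0.0000 Bond=0.9009
(3,1): Delta=-0.0200 Bond=2.8529
(3,2): Delta=0.0000 Bond=0.0000
(3,3): Delta=0.0000 Bond=0.0000
V0=0.2299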